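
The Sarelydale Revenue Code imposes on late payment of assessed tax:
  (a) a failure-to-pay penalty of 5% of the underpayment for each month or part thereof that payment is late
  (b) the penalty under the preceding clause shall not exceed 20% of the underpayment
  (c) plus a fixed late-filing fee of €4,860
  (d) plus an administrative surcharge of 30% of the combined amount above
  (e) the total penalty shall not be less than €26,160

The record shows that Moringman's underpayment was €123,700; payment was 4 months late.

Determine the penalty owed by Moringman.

€38,480

Accrued rate: 5% × 4 = 20%, capped at 20% → 20%
Failure-to-pay penalty: 20% of €123,700 = €24,740
Penalty before surcharge: €24,740 + €4,860 = €29,600
Administrative surcharge: 30% of €29,600 = €8,880
Total penalty: €29,600 + €8,880 = €38,480
Minimum €26,160: €38,480 meets the minimum, no increase.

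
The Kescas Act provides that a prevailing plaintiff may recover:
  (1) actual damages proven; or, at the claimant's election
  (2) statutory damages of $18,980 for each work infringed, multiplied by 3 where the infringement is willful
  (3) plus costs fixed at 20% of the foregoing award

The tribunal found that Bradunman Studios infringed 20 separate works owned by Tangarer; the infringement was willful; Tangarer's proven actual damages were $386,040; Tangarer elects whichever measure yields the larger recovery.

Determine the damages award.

Statutory damages: 20 × $18,980 = $379,600
Trebled: 3 × $379,600 = $1,138,800
Greater of actual damages ($386,040) or enhanced statutory damages ($1,138,800): $1,138,800
Costs: 20% of $1,138,800 = $227,760
Award plus costs: $1,138,800 + $227,760 = $1,366,560

$1,366,560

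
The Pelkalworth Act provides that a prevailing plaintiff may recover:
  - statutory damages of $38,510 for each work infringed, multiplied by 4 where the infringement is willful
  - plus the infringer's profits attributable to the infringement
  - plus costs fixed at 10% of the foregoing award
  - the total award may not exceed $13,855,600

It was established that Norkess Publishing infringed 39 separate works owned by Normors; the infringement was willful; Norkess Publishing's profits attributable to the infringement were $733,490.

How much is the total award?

$7,415,155

Statutory damages: 39 × $38,510 = $1,501,890
Multiplied by 4: 4 × $1,501,890 = $6,007,560
Combined award: $6,007,560 + $733,490 = $6,741,050
Costs: 10% of $6,741,050 = $674,105
Award plus costs: $6,741,050 + $674,105 = $7,415,155
Cap at $13,855,600: $7,415,155 is within the cap, no reduction.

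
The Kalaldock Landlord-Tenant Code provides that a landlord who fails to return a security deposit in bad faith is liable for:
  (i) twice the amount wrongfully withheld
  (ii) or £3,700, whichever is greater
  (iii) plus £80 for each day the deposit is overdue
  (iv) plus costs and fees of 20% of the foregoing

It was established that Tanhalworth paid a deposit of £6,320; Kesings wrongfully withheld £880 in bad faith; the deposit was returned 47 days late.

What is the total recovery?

£8,952

Doubled: 2 × £880 = £1,760
Minimum £3,700: £1,760 is below the minimum → £3,700
Late-return penalty: 47 × £80 = £3,760
Damages plus late penalty: £3,700 + £3,760 = £7,460
Costs and fees: 20% of £7,460 = £1,492
Total recovery: £7,460 + £1,492 = £8,952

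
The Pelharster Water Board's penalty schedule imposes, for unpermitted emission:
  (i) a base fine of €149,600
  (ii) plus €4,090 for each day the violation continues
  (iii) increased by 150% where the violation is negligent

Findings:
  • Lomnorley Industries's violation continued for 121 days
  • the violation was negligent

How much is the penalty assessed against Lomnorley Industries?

Per-day component: 121 × €4,090 = €494,890
Base plus per-day: €149,600 + €494,890 = €644,490
Enhancement: 150% of €644,490 = €966,735
Enhanced fine: €644,490 + €966,735 = €1,611,225

Civil penalty: €1,611,225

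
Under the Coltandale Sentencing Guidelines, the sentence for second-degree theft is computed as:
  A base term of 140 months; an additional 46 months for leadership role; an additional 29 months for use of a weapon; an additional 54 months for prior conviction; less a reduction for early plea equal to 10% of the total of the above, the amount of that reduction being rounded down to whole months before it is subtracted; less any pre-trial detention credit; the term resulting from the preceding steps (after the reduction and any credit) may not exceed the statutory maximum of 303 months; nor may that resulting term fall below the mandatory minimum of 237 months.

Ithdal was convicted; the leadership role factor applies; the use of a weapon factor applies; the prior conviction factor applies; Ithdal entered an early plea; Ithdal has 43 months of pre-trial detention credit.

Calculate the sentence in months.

237 months

Leadership role enhancement: +46 months
Use of a weapon enhancement: +29 months
Prior conviction enhancement: +54 months
Adjusted term: 140 months + 46 months + 29 months + 54 months = 269 months
Early plea reduction: 10% of 269 months = 26 months (rounded down)
After reduction: 269 − 26 = 243 months
Less pre-trial detention credit: 243 months − 43 months = 200 months
Cap at 303 months: 200 months is within the cap, no reduction.
Minimum 237 months: 200 months is below the minimum → 237 months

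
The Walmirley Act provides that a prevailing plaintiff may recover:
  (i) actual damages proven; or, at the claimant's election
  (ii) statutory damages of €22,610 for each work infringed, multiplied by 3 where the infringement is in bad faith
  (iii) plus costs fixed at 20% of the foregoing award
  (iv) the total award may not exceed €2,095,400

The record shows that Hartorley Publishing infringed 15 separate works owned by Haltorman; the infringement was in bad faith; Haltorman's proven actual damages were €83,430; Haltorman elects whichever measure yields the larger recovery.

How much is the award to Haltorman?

€1,220,940

Statutory damages: 15 × €22,610 = €339,150
Trebled: 3 × €339,150 = €1,017,450
Greater of actual damages (€83,430) or enhanced statutory damages (€1,017,450): €1,017,450
Costs: 20% of €1,017,450 = €203,490
Award plus costs: €1,017,450 + €203,490 = €1,220,940
Cap at €2,095,400: €1,220,940 is within the cap, no reduction.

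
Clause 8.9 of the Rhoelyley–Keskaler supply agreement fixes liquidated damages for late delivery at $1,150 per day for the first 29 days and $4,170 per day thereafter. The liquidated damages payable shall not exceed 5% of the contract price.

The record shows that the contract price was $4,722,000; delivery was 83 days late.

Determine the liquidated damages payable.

$236,100

First 29 days: 29 × $1,150 = $33,350
Remaining days: (83 − 29) × $4,170 = $225,180
Accrued per-day damages: $33,350 + $225,180 = $258,530
Cap: 5% of $4,722,000 = $236,100
Cap at $236,100: $258,530 exceeds the cap → $236,100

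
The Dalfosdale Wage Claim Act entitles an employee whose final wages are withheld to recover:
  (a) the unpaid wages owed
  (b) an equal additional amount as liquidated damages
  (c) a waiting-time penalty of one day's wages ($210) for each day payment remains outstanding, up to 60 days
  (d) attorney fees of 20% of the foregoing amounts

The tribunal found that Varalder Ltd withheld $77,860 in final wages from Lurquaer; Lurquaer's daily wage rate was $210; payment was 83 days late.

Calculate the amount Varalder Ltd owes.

Liquidated damages (equal amount): $77,860
Penalty days: min(83, 60) = 60
Waiting-time penalty: 60 × $210 = $12,600
Subtotal: $77,860 + $77,860 + $12,600 = $168,320
Attorney fees: 20% of $168,320 = $33,664
Total award: $168,320 + $33,664 = $201,984

$201,984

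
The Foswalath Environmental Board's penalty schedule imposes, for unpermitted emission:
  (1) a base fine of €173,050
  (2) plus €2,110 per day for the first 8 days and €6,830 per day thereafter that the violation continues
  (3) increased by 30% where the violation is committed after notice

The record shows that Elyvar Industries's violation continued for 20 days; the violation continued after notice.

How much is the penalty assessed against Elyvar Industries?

Civil penalty: €353,457

First 8 days: 8 × €2,110 = €16,880
Remaining days: (20 − 8) × €6,830 = €81,960
Per-day component: €16,880 + €81,960 = €98,840
Base plus per-day: €173,050 + €98,840 = €271,890
Enhancement: 30% of €271,890 = €81,567
Enhanced fine: €271,890 + €81,567 = €353,457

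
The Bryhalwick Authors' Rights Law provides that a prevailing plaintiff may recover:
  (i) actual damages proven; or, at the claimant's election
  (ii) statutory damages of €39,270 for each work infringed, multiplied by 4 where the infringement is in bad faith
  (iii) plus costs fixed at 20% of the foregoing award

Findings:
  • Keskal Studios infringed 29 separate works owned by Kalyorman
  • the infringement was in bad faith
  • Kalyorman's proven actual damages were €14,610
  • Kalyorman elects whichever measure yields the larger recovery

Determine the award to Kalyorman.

Award: €5,466,384

Statutory damages: 29 × €39,270 = €1,138,830
Multiplied by 4: 4 × €1,138,830 = €4,555,320
Greater of actual damages (€14,610) or enhanced statutory damages (€4,555,320): €4,555,320
Costs: 20% of €4,555,320 = €911,064
Award plus costs: €4,555,320 + €911,064 = €5,466,384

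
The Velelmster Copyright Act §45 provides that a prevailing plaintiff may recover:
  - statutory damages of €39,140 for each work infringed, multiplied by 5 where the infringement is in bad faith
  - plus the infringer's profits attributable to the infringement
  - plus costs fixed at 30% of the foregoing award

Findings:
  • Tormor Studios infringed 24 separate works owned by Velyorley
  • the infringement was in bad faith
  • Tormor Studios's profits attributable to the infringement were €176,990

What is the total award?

Statutory damages: 24 × €39,140 = €939,360
Multiplied by 5: 5 × €939,360 = €4,696,800
Combined award: €4,696,800 + €176,990 = €4,873,790
Costs: 30% of €4,873,790 = €1,462,137
Award plus costs: €4,873,790 + €1,462,137 = €6,335,927

€6,335,927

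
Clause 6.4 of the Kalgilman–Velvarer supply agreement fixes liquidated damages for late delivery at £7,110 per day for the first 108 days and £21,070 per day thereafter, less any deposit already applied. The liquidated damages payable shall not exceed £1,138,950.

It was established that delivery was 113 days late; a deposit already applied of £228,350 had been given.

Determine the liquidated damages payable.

£644,880

First 108 days: 108 × £7,110 = £767,880
Remaining days: (113 − 108) × £21,070 = £105,350
Accrued per-day damages: £767,880 + £105,350 = £873,230
Less deposit already applied: £873,230 − £228,350 = £644,880
Cap at £1,138,950: £644,880 is within the cap, no reduction.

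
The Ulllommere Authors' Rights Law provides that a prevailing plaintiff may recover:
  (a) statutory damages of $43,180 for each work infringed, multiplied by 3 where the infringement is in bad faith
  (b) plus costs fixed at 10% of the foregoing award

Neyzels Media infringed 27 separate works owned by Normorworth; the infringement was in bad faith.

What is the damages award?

Statutory damages: 27 × $43,180 = $1,165,860
Trebled: 3 × $1,165,860 = $3,497,580
Costs: 10% of $3,497,580 = $349,758
Award plus costs: $3,497,580 + $349,758 = $3,847,338

Award: $3,847,338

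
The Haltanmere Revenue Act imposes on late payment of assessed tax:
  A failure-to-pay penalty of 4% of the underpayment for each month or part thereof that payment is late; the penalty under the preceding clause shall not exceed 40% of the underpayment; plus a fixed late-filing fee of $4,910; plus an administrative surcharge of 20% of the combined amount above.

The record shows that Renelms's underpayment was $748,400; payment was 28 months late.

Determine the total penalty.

Penalty: $365,124

Accrued rate: 4% × 28 = 112%, capped at 40% → 40%
Failure-to-pay penalty: 40% of $748,400 = $299,360
Penalty before surcharge: $299,360 + $4,910 = $304,270
Administrative surcharge: 20% of $304,270 = $60,854
Total penalty: $304,270 + $60,854 = $365,124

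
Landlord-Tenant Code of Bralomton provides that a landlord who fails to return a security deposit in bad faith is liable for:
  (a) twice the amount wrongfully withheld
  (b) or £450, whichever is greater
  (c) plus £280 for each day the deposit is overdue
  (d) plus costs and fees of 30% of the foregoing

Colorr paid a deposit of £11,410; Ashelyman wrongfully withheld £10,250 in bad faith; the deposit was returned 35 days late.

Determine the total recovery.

£39,390

Doubled: 2 × £10,250 = £20,500
Minimum £450: £20,500 meets the minimum, no increase.
Late-return penalty: 35 × £280 = £9,800
Damages plus late penalty: £20,500 + £9,800 = £30,300
Costs and fees: 30% of £30,300 = £9,090
Total recovery: £30,300 + £9,090 = £39,390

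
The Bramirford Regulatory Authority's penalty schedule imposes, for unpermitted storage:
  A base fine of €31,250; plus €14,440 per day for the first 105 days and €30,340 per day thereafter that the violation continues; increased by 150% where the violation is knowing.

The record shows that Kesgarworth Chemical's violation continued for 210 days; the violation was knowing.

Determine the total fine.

First 105 days: 105 × €14,440 = €1,516,200
Remaining days: (210 − 105) × €30,340 = €3,185,700
Per-day component: €1,516,200 + €3,185,700 = €4,701,900
Base plus per-day: €31,250 + €4,701,900 = €4,733,150
Enhancement: 150% of €4,733,150 = €7,099,725
Enhanced fine: €4,733,150 + €7,099,725 = €11,832,875

Civil penalty: €11,832,875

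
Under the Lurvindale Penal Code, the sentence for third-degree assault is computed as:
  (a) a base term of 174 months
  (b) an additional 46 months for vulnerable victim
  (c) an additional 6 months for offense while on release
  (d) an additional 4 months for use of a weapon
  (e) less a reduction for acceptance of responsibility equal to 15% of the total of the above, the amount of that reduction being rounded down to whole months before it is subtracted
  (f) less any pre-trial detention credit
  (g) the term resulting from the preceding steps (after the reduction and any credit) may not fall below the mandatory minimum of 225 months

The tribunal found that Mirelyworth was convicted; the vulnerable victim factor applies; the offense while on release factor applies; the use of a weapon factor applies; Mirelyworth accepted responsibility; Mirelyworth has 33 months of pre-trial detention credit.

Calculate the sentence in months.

225 months

Vulnerable victim enhancement: +46 months
Offense while on release enhancement: +6 months
Use of a weapon enhancement: +4 months
Adjusted term: 174 months + 46 months + 6 months + 4 months = 230 months
Acceptance of responsibility reduction: 15% of 230 months = 34 months (rounded down)
After reduction: 230 − 34 = 196 months
Less pre-trial detention credit: 196 months − 33 months = 163 months
Minimum 225 months: 163 months is below the minimum → 225 months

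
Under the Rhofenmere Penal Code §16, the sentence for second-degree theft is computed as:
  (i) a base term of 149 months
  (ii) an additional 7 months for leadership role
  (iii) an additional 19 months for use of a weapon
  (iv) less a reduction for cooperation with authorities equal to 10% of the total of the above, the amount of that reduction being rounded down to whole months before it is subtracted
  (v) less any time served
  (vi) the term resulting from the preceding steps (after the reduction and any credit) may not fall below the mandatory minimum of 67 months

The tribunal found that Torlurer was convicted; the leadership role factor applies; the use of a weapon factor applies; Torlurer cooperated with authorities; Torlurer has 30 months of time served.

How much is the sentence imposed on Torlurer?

Leadership role enhancement: +7 months
Use of a weapon enhancement: +19 months
Adjusted term: 149 months + 7 months + 19 months = 175 months
Cooperation with authorities reduction: 10% of 175 months = 17 months (rounded down)
After reduction: 175 − 17 = 158 months
Less time served: 158 months − 30 months = 128 months
Minimum 67 months: 128 months meets the minimum, no increase.

128 months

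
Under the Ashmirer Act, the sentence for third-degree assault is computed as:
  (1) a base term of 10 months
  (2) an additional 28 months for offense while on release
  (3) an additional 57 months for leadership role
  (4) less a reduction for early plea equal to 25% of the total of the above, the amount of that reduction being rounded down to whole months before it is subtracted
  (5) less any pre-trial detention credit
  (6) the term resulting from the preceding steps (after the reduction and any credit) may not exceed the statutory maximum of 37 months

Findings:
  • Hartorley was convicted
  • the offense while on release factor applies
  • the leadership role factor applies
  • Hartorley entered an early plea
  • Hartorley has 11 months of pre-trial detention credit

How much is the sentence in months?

37 months

Offense while on release enhancement: +28 months
Leadership role enhancement: +57 months
Adjusted term: 10 months + 28 months + 57 months = 95 months
Early plea reduction: 25% of 95 months = 23 months (rounded down)
After reduction: 95 − 23 = 72 months
Less pre-trial detention credit: 72 months − 11 months = 61 months
Cap at 37 months: 61 months exceeds the cap → 37 months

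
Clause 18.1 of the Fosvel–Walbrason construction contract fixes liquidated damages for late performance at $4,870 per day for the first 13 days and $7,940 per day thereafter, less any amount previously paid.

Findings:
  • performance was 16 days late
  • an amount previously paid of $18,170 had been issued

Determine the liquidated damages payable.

Liquidated damages: $68,960

First 13 days: 13 × $4,870 = $63,310
Remaining days: (16 − 13) × $7,940 = $23,820
Accrued per-day damages: $63,310 + $23,820 = $87,130
Less amount previously paid: $87,130 − $18,170 = $68,960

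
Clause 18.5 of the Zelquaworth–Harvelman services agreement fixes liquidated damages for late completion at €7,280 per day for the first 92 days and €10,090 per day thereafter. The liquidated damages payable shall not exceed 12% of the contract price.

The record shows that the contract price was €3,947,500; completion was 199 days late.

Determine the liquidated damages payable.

First 92 days: 92 × €7,280 = €669,760
Remaining days: (199 − 92) × €10,090 = €1,079,630
Accrued per-day damages: €669,760 + €1,079,630 = €1,749,390
Cap: 12% of €3,947,500 = €473,700
Cap at €473,700: €1,749,390 exceeds the cap → €473,700

Liquidated damages: €473,700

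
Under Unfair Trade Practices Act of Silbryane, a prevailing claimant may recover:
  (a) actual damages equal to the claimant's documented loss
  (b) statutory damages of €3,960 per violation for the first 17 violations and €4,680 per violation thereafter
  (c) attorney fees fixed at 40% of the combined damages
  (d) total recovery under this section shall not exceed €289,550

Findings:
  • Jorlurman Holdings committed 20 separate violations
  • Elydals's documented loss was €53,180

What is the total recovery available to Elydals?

First 17 violations: 17 × €3,960 = €67,320
Remaining violations: (20 − 17) × €4,680 = €14,040
Statutory damages: €67,320 + €14,040 = €81,360
Combined damages: €53,180 + €81,360 = €134,540
Attorney fees: 40% of €134,540 = €53,816
Total before cap: €134,540 + €53,816 = €188,356
Cap at €289,550: €188,356 is within the cap, no reduction.

€188,356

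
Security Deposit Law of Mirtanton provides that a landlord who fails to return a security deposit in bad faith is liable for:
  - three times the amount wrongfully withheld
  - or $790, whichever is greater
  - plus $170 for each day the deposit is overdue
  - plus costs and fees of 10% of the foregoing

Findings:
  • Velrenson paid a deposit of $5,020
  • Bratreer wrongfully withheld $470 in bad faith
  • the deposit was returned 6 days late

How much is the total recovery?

Trebled: 3 × $470 = $1,410
Minimum $790: $1,410 meets the minimum, no increase.
Late-return penalty: 6 × $170 = $1,020
Damages plus late penalty: $1,410 + $1,020 = $2,430
Costs and fees: 10% of $2,430 = $243
Total recovery: $2,430 + $243 = $2,673

$2,673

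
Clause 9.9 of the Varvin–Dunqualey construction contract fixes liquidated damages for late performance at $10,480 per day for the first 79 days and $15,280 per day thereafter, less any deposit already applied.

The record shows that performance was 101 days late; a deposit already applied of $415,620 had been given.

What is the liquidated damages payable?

$748,460

First 79 days: 79 × $10,480 = $827,920
Remaining days: (101 − 79) × $15,280 = $336,160
Accrued per-day damages: $827,920 + $336,160 = $1,164,080
Less deposit already applied: $1,164,080 − $415,620 = $748,460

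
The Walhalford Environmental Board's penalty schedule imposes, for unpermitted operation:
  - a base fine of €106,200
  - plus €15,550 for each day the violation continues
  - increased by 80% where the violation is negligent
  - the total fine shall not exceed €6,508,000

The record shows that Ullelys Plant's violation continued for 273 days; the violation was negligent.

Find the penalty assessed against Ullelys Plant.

€6,508,000

Per-day component: 273 × €15,550 = €4,245,150
Base plus per-day: €106,200 + €4,245,150 = €4,351,350
Enhancement: 80% of €4,351,350 = €3,481,080
Enhanced fine: €4,351,350 + €3,481,080 = €7,832,430
Cap at €6,508,000: €7,832,430 exceeds the cap → €6,508,000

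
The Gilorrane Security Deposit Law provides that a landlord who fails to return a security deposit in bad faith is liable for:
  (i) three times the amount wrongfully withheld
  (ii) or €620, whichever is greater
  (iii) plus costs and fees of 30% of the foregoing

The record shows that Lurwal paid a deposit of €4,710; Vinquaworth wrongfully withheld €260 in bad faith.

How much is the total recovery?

Trebled: 3 × €260 = €780
Minimum €620: €780 meets the minimum, no increase.
Costs and fees: 30% of €780 = €234
Total recovery: €780 + €234 = €1,014

Recovery: €1,014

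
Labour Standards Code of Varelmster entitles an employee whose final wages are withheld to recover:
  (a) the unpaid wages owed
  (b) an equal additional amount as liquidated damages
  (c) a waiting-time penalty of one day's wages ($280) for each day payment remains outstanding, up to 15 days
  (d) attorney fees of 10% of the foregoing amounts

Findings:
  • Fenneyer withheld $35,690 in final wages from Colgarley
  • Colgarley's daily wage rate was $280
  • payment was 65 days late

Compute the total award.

$83,138

Liquidated damages (equal amount): $35,690
Penalty days: min(65, 15) = 15
Waiting-time penalty: 15 × $280 = $4,200
Subtotal: $35,690 + $35,690 + $4,200 = $75,580
Attorney fees: 10% of $75,580 = $7,558
Total award: $75,580 + $7,558 = $83,138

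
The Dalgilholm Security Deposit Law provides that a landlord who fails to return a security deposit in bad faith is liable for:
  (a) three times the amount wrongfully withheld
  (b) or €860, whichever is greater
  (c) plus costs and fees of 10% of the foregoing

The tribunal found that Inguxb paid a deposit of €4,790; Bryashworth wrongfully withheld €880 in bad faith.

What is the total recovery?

€2,904

Trebled: 3 × €880 = €2,640
Minimum €860: €2,640 meets the minimum, no increase.
Costs and fees: 10% of €2,640 = €264
Total recovery: €2,640 + €264 = €2,904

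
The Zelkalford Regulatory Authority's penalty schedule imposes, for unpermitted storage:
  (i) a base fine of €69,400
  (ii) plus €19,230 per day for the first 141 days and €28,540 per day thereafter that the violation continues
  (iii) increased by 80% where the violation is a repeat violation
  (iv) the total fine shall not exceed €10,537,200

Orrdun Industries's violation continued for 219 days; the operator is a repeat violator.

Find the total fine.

First 141 days: 141 × €19,230 = €2,711,430
Remaining days: (219 − 141) × €28,540 = €2,226,120
Per-day component: €2,711,430 + €2,226,120 = €4,937,550
Base plus per-day: €69,400 + €4,937,550 = €5,006,950
Enhancement: 80% of €5,006,950 = €4,005,560
Enhanced fine: €5,006,950 + €4,005,560 = €9,012,510
Cap at €10,537,200: €9,012,510 is within the cap, no reduction.

€9,012,510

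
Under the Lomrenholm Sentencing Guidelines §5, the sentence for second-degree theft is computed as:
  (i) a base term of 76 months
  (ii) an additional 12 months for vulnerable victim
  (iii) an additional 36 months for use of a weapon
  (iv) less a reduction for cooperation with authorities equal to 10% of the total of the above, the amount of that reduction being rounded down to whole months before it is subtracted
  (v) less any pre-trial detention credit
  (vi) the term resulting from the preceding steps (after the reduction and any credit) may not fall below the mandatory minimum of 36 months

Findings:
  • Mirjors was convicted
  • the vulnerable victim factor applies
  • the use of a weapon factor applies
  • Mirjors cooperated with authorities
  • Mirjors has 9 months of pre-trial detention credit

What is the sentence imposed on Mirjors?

Vulnerable victim enhancement: +12 months
Use of a weapon enhancement: +36 months
Adjusted term: 76 months + 12 months + 36 months = 124 months
Cooperation with authorities reduction: 10% of 124 months = 12 months (rounded down)
After reduction: 124 − 12 = 112 months
Less pre-trial detention credit: 112 months − 9 months = 103 months
Minimum 36 months: 103 months meets the minimum, no increase.

103 months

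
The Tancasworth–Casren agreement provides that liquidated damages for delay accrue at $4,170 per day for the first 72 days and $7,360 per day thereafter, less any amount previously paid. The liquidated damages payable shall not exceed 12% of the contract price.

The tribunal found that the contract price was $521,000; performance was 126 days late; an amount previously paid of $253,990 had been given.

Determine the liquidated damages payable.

First 72 days: 72 × $4,170 = $300,240
Remaining days: (126 − 72) × $7,360 = $397,440
Accrued per-day damages: $300,240 + $397,440 = $697,680
Less amount previously paid: $697,680 − $253,990 = $443,690
Cap: 12% of $521,000 = $62,520
Cap at $62,520: $443,690 exceeds the cap → $62,520

Liquidated damages: $62,520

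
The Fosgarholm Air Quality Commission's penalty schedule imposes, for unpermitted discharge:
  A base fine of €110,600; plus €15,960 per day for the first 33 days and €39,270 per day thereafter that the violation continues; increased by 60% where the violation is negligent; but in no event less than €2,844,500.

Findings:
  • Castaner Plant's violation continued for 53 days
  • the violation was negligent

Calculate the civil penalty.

Civil penalty: €2,844,500

First 33 days: 33 × €15,960 = €526,680
Remaining days: (53 − 33) × €39,270 = €785,400
Per-day component: €526,680 + €785,400 = €1,312,080
Base plus per-day: €110,600 + €1,312,080 = €1,422,680
Enhancement: 60% of €1,422,680 = €853,608
Enhanced fine: €1,422,680 + €853,608 = €2,276,288
Minimum €2,844,500: €2,276,288 is below the minimum → €2,844,500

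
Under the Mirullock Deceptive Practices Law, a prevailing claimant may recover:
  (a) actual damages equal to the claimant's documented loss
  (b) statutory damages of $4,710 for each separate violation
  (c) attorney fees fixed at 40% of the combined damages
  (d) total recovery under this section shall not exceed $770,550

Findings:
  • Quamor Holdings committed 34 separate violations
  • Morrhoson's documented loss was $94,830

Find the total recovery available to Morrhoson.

$356,958

Statutory damages: 34 × $4,710 = $160,140
Combined damages: $94,830 + $160,140 = $254,970
Attorney fees: 40% of $254,970 = $101,988
Total before cap: $254,970 + $101,988 = $356,958
Cap at $770,550: $356,958 is within the cap, no reduction.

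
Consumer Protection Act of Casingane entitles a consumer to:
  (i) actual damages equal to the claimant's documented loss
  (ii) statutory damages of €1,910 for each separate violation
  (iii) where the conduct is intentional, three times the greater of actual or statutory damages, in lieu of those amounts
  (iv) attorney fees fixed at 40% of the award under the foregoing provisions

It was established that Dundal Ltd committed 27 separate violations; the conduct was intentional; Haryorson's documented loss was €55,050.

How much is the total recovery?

Statutory damages: 27 × €1,910 = €51,570
Greater of actual damages (€55,050) or statutory damages (€51,570): €55,050
Trebled: 3 × €55,050 = €165,150
Attorney fees: 40% of €165,150 = €66,060
Total recovery: €165,150 + €66,060 = €231,210

€231,210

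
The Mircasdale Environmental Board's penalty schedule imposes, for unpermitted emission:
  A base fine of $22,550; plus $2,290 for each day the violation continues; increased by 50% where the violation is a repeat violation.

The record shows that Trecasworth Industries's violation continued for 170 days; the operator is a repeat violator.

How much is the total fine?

Civil penalty: $617,775

Per-day component: 170 × $2,290 = $389,300
Base plus per-day: $22,550 + $389,300 = $411,850
Enhancement: 50% of $411,850 = $205,925
Enhanced fine: $411,850 + $205,925 = $617,775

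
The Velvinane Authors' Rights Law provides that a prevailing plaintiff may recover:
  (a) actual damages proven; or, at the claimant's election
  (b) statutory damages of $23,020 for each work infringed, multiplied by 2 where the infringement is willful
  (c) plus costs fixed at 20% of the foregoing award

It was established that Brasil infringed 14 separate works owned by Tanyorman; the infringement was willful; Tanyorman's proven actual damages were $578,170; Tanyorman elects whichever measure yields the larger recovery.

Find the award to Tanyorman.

$773,472

Statutory damages: 14 × $23,020 = $322,280
Doubled: 2 × $322,280 = $644,560
Greater of actual damages ($578,170) or enhanced statutory damages ($644,560): $644,560
Costs: 20% of $644,560 = $128,912
Award plus costs: $644,560 + $128,912 = $773,472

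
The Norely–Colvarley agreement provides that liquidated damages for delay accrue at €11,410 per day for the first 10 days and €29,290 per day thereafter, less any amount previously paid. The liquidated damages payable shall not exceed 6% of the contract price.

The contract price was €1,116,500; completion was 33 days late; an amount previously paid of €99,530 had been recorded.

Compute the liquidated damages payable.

First 10 days: 10 × €11,410 = €114,100
Remaining days: (33 − 10) × €29,290 = €673,670
Accrued per-day damages: €114,100 + €673,670 = €787,770
Less amount previously paid: €787,770 − €99,530 = €688,240
Cap: 6% of €1,116,500 = €66,990
Cap at €66,990: €688,240 exceeds the cap → €66,990

€66,990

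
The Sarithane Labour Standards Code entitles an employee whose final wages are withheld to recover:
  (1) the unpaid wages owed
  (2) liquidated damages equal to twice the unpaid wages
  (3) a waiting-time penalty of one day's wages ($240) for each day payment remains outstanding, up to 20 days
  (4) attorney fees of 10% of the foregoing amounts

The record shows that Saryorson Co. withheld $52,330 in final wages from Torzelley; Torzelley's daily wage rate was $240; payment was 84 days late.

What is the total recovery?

Total award: $177,969

Doubled: 2 × $52,330 = $104,660
Penalty days: min(84, 20) = 20
Waiting-time penalty: 20 × $240 = $4,800
Subtotal: $52,330 + $104,660 + $4,800 = $161,790
Attorney fees: 10% of $161,790 = $16,179
Total award: $161,790 + $16,179 = $177,969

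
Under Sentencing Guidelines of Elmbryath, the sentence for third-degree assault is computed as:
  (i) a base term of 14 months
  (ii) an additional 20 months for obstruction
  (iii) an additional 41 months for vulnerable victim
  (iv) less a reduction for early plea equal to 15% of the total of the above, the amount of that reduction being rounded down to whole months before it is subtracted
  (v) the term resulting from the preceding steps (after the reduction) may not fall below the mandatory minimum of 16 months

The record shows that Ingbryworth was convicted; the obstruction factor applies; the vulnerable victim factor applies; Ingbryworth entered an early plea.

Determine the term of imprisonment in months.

Obstruction enhancement: +20 months
Vulnerable victim enhancement: +41 months
Adjusted term: 14 months + 20 months + 41 months = 75 months
Early plea reduction: 15% of 75 months = 11 months (rounded down)
After reduction: 75 − 11 = 64 months
Minimum 16 months: 64 months meets the minimum, no increase.

64 months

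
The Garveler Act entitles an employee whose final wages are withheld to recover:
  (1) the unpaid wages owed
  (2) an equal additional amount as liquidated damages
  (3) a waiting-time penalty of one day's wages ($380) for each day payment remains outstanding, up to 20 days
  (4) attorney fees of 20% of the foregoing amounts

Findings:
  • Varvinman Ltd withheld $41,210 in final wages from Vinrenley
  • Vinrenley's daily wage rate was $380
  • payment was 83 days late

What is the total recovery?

Liquidated damages (equal amount): $41,210
Penalty days: min(83, 20) = 20
Waiting-time penalty: 20 × $380 = $7,600
Subtotal: $41,210 + $41,210 + $7,600 = $90,020
Attorney fees: 20% of $90,020 = $18,004
Total award: $90,020 + $18,004 = $108,024

$108,024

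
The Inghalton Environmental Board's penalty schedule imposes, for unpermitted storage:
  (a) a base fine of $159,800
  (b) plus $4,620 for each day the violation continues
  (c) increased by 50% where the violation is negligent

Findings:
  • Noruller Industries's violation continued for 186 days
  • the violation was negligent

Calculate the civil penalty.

$1,528,680

Per-day component: 186 × $4,620 = $859,320
Base plus per-day: $159,800 + $859,320 = $1,019,120
Enhancement: 50% of $1,019,120 = $509,560
Enhanced fine: $1,019,120 + $509,560 = $1,528,680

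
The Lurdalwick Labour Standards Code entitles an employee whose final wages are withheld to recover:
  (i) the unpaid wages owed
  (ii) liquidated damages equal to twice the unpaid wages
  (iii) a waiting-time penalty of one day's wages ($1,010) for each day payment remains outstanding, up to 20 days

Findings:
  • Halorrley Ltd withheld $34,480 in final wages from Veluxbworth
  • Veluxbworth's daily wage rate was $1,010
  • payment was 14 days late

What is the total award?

Total award: $117,580

Doubled: 2 × $34,480 = $68,960
Penalty days: min(14, 20) = 14
Waiting-time penalty: 14 × $1,010 = $14,140
Total award: $34,480 + $68,960 + $14,140 = $117,580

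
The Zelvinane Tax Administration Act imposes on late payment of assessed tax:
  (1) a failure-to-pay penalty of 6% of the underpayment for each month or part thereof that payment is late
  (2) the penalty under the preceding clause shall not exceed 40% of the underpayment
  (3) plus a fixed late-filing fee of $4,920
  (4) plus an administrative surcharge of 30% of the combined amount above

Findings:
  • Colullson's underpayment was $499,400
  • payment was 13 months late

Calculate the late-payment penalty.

Accrued rate: 6% × 13 = 78%, capped at 40% → 40%
Failure-to-pay penalty: 40% of $499,400 = $199,760
Penalty before surcharge: $199,760 + $4,920 = $204,680
Administrative surcharge: 30% of $204,680 = $61,404
Total penalty: $204,680 + $61,404 = $266,084

Penalty: $266,084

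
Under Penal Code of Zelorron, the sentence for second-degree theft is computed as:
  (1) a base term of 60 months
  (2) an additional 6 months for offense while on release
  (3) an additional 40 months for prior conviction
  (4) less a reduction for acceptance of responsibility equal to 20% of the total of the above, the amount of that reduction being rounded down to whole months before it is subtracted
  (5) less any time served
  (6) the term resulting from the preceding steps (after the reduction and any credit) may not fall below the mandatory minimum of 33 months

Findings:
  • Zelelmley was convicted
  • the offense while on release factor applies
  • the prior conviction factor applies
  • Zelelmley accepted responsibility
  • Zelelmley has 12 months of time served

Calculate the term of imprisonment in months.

Offense while on release enhancement: +6 months
Prior conviction enhancement: +40 months
Adjusted term: 60 months + 6 months + 40 months = 106 months
Acceptance of responsibility reduction: 20% of 106 months = 21 months (rounded down)
After reduction: 106 − 21 = 85 months
Less time served: 85 months − 12 months = 73 months
Minimum 33 months: 73 months meets the minimum, no increase.

73 months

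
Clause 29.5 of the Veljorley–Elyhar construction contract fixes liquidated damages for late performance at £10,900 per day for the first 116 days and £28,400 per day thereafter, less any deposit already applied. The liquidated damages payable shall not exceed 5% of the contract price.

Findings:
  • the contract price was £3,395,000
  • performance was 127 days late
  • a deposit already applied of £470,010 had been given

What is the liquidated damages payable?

£169,750

First 116 days: 116 × £10,900 = £1,264,400
Remaining days: (127 − 116) × £28,400 = £312,400
Accrued per-day damages: £1,264,400 + £312,400 = £1,576,800
Less deposit already applied: £1,576,800 − £470,010 = £1,106,790
Cap: 5% of £3,395,000 = £169,750
Cap at £169,750: £1,106,790 exceeds the cap → £169,750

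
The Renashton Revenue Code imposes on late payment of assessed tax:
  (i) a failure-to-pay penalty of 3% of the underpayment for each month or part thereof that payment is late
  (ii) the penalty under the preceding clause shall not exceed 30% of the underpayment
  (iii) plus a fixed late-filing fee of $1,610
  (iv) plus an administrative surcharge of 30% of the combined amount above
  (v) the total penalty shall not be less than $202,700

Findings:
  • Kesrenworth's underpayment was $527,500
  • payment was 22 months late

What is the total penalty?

$207,818

Accrued rate: 3% × 22 = 66%, capped at 30% → 30%
Failure-to-pay penalty: 30% of $527,500 = $158,250
Penalty before surcharge: $158,250 + $1,610 = $159,860
Administrative surcharge: 30% of $159,860 = $47,958
Total penalty: $159,860 + $47,958 = $207,818
Minimum $202,700: $207,818 meets the minimum, no increase.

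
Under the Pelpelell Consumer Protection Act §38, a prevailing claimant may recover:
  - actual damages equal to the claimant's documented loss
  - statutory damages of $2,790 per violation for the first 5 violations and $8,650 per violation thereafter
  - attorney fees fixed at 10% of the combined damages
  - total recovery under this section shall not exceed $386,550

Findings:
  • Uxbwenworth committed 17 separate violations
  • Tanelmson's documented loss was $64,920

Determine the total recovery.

$200,937

First 5 violations: 5 × $2,790 = $13,950
Remaining violations: (17 − 5) × $8,650 = $103,800
Statutory damages: $13,950 + $103,800 = $117,750
Combined damages: $64,920 + $117,750 = $182,670
Attorney fees: 10% of $182,670 = $18,267
Total before cap: $182,670 + $18,267 = $200,937
Cap at $386,550: $200,937 is within the cap, no reduction.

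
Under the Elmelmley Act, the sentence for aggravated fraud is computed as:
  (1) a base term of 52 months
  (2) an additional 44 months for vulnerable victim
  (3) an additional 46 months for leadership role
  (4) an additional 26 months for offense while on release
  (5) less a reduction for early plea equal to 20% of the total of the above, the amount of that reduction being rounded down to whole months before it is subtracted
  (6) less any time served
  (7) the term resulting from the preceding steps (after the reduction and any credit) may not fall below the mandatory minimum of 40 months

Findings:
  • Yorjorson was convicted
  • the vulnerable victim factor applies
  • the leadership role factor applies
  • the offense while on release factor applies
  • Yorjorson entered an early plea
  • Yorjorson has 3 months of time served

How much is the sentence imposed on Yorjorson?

132 months

Vulnerable victim enhancement: +44 months
Leadership role enhancement: +46 months
Offense while on release enhancement: +26 months
Adjusted term: 52 months + 44 months + 46 months + 26 months = 168 months
Early plea reduction: 20% of 168 months = 33 months (rounded down)
After reduction: 168 − 33 = 135 months
Less time served: 135 months − 3 months = 132 months
Minimum 40 months: 132 months meets the minimum, no increase.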